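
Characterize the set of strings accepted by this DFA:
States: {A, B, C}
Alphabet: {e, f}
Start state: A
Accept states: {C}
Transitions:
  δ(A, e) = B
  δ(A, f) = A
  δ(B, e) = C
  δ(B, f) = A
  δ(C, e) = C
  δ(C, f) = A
Testing a few strings:
  'feff' → reject
  'efee' → accept
  'ef' → reject
  'ee' → accept
State roles: A=last symbol not e; B=one trailing e; C=two trailing e's
All strings over {e,f} ending with ee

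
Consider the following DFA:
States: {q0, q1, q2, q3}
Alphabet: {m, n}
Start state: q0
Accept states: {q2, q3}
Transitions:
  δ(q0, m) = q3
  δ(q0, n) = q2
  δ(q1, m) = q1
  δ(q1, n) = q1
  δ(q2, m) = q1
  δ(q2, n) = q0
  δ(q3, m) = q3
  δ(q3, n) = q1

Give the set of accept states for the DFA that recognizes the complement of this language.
Complement accept states = All states \ Original accept states
= {q0, q1, q2, q3} \ {q2, q3}
{q0, q1}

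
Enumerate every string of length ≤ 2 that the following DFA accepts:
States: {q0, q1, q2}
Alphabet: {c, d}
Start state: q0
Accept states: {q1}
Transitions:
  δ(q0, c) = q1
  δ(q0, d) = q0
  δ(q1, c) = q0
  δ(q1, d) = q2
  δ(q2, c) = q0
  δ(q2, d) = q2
c, dc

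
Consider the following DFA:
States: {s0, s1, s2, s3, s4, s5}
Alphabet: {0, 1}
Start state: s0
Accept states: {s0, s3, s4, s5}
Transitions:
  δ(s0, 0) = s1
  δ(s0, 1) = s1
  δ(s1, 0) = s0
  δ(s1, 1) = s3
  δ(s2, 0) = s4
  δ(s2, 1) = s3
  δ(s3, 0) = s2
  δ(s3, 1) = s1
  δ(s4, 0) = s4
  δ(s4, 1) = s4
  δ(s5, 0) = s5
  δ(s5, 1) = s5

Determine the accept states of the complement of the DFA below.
Complement accept states = All states \ Original accept states
= {s0, s1, s2, s3, s4, s5} \ {s0, s3, s4, s5}
{s1, s2}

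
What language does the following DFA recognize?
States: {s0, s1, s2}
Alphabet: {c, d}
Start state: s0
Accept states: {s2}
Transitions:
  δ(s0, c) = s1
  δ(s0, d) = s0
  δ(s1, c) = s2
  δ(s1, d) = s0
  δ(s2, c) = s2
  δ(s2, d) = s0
Testing a few strings:
  'cc' → accept
  'cccc' → accept
  'c' → reject
  'cccd' → reject
State roles: s0=last symbol not c; s1=one trailing c; s2=two trailing c's
All strings over {c,d} ending with cc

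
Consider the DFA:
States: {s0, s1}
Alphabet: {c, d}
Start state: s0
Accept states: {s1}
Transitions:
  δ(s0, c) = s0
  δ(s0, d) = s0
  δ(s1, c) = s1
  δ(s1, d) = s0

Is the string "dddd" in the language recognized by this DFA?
Processing string "dddd":
  s0 --d--> s0
  s0 --d--> s0
  s0 --d--> s0
  s0 --d--> s0
Final state: s0
Accept states: {s1}
No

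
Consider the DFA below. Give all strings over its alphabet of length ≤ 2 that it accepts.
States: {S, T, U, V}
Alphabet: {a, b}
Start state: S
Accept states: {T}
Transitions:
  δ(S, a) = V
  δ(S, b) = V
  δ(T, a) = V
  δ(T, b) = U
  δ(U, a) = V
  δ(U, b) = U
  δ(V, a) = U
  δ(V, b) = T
ab, bb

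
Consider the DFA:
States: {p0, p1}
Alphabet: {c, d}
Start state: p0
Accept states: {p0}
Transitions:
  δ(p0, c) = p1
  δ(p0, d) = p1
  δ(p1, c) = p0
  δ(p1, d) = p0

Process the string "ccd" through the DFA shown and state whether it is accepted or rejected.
Processing string "ccd":
  p0 --c--> p1
  p1 --c--> p0
  p0 --d--> p1
Final state: p1
Accept states: {p0}
No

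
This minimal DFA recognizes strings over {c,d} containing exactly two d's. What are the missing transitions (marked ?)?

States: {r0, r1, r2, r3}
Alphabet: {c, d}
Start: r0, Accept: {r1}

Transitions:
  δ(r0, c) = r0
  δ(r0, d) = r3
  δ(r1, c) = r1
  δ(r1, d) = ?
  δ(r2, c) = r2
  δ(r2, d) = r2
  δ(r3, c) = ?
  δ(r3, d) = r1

From the language and accept set, identify what each state tracks — r0: zero d's; r1: two d's; r2: ≥ three d's (dead); r3: one d.
Each missing δ(q, a) is the state matching the new tracked value after reading a.
δ(r1, d) = r2; δ(r3, c) = r3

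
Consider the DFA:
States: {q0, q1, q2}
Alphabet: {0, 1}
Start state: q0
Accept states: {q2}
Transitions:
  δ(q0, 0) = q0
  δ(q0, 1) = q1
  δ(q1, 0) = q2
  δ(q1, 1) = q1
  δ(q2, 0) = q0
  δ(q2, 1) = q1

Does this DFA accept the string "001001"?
Processing string "001001":
  q0 --0--> q0
  q0 --0--> q0
  q0 --1--> q1
  q1 --0--> q2
  q2 --0--> q0
  q0 --1--> q1
Final state: q1
Accept states: {q2}
No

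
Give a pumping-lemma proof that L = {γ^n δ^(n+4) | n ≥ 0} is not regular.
Assume L is regular with pumping length p. Idea: pumping the γ-block breaks the fixed offset of 4.
Choose s = γ^p δ^(p+4) ∈ L. By the pumping lemma, s = xyz with |xy| ≤ p, |y| > 0, so y = γ^k with k ≥ 1. Then xy²z = γ^(p+k) δ^(p+4). For this to be in L we would need p+4 = (p+k)+4, i.e. k = 0, contradicting k ≥ 1. So xy²z ∉ L.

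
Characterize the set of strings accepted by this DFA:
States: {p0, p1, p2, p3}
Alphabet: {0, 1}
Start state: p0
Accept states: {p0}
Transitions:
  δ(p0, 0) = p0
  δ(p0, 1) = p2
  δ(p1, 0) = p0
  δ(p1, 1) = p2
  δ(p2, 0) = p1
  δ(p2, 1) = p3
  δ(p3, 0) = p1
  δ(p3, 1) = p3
Testing a few strings:
  '1' → reject
  '1001' → reject
  '01' → reject
  '00' → accept
State roles: p0=value ≡ 0 (mod 4); p1=value ≡ 2 (mod 4); p2=value ≡ 1 (mod 4); p3=value ≡ 3 (mod 4)
All binary strings representing a multiple of 4 (read in base 2; leading zeros allowed and ε counts as 0)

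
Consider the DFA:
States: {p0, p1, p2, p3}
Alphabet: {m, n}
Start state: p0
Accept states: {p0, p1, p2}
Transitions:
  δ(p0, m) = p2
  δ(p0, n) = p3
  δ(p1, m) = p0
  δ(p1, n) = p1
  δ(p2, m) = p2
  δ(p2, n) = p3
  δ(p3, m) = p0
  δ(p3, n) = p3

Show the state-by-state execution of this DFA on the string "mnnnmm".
read 'm': p0 → p2
  read 'n': p2 → p3
  read 'n': p3 → p3
  read 'n': p3 → p3
  read 'm': p3 → p0
  read 'm': p0 → p2
p0 -> p2 -> p3 -> p3 -> p3 -> p0 -> p2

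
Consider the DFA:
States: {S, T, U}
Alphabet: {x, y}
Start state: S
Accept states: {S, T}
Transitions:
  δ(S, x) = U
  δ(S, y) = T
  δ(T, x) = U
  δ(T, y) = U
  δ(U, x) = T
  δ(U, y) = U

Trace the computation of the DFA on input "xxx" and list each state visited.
read 'x': S → U
  read 'x': U → T
  read 'x': T → U
S -> U -> T -> U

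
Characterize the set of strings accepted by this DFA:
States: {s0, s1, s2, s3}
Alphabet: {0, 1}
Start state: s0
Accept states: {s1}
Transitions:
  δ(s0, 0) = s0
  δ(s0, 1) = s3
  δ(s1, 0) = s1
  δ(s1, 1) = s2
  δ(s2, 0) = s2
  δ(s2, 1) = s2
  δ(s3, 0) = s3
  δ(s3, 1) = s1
Testing a few strings:
  '11' → accept
  '00' → reject
  '0' → reject
  '1010' → accept
State roles: s0=zero 1's; s1=two 1's; s2=≥ three 1's (dead); s3=one 1
All binary strings containing exactly two 1's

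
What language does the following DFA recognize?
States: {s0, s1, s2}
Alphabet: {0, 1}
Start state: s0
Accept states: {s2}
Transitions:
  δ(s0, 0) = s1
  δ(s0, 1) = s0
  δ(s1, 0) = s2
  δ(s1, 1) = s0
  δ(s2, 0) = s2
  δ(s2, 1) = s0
Testing a few strings:
  '0111' → reject
  '001' → reject
  '00' → accept
  '0101' → reject
State roles: s0=last symbol not 0; s1=one trailing 0; s2=two trailing 0's
All binary strings ending with 00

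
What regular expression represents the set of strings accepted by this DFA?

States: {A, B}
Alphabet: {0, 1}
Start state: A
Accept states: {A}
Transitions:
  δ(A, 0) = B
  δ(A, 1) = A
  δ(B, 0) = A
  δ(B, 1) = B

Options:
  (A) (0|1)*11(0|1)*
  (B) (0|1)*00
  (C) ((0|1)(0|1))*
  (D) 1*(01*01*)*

Check each option against the DFA on short strings; one disagreement eliminates an option:
  (A) (0|1)*11(0|1)*: on ε the DFA stays in A and accepts (A ∈ Accept), but the regex does not match it → eliminate
  (B) (0|1)*00: on ε the DFA stays in A and accepts (A ∈ Accept), but the regex does not match it → eliminate
  (C) ((0|1)(0|1))*: on '1' the DFA goes A → A and accepts (A ∈ Accept), but the regex does not match it → eliminate
  (D) 1*(01*01*)*: agrees with the DFA on every string of length ≤ 6
Only (D) is consistent with the DFA.
(D) 1*(01*01*)*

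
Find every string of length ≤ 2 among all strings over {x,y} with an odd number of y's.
y, xy, yx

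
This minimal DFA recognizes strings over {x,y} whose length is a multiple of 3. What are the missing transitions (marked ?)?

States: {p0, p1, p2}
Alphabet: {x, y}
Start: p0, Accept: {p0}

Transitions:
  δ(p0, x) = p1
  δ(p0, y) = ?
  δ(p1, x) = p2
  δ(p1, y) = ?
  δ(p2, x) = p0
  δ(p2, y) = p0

From the language and accept set, identify what each state tracks — p0: length ≡ 0 (mod 3); p1: length ≡ 1 (mod 3); p2: length ≡ 2 (mod 3).
Each missing δ(q, a) is the state matching the new tracked value after reading a.
δ(p0, y) = p1; δ(p1, y) = p2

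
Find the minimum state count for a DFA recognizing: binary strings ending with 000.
By Myhill–Nerode, count the distinguishable equivalence classes: 4 classes — one per longest suffix of the input that is a prefix of '000' (lengths 0 through 3); only the length-3 class is accepting.
4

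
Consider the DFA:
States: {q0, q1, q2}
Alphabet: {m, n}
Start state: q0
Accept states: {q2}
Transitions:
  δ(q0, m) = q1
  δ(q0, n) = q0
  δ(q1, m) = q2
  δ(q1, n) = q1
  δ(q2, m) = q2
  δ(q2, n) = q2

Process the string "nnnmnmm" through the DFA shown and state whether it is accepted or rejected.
Processing string "nnnmnmm":
  q0 --n--> q0
  q0 --n--> q0
  q0 --n--> q0
  q0 --m--> q1
  q1 --n--> q1
  q1 --m--> q2
  q2 --m--> q2
Final state: q2
Accept states: {q2}
Yes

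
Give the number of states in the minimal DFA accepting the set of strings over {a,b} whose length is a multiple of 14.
By Myhill–Nerode, count the distinguishable equivalence classes: 14 classes — one per residue of the length mod 14; class i is distinguished from class j by any string of length (14 − i) mod 14.
14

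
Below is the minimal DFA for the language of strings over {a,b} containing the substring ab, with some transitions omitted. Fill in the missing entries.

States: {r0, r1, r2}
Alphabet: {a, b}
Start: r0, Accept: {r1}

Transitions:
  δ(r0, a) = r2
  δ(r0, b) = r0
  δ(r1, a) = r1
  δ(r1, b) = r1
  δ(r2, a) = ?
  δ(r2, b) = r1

From the language and accept set, identify what each state tracks — r0: no a seen yet; r1: substring ab seen; r2: seen a a, waiting for b.
Each missing δ(q, a) is the state matching the new tracked value after reading a.
δ(r2, a) = r2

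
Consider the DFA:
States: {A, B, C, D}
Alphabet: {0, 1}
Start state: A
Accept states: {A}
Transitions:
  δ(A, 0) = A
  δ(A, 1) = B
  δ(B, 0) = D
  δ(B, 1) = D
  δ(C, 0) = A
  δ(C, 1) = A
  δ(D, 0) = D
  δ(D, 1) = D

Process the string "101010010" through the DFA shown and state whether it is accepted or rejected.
Processing string "101010010":
  A --1--> B
  B --0--> D
  D --1--> D
  D --0--> D
  D --1--> D
  D --0--> D
  D --0--> D
  D --1--> D
  D --0--> D
Final state: D
Accept states: {A}
No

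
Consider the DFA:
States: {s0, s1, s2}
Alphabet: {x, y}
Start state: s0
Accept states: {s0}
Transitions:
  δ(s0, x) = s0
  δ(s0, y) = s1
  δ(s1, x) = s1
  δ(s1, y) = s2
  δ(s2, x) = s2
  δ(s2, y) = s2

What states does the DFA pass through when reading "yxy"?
read 'y': s0 → s1
  read 'x': s1 → s1
  read 'y': s1 → s2
s0 -> s1 -> s1 -> s2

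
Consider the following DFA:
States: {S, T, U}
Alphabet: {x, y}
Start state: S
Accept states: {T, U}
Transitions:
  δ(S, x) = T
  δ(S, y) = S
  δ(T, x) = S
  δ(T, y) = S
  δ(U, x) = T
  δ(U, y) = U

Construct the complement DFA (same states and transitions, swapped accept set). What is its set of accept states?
Complement accept states = All states \ Original accept states
= {S, T, U} \ {T, U}
{S}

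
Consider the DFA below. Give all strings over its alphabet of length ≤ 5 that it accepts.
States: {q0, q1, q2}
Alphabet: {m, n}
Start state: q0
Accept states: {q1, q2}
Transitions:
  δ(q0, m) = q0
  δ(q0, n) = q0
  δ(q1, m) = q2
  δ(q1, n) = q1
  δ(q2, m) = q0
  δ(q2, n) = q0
None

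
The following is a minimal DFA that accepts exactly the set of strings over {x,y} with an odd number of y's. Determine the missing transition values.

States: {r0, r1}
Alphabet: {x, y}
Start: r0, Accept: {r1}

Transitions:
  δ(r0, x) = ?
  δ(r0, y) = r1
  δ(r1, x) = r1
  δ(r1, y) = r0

From the language and accept set, identify what each state tracks — r0: even number of y's so far; r1: odd number of y's so far.
Each missing δ(q, a) is the state matching the new tracked value after reading a.
δ(r0, x) = r0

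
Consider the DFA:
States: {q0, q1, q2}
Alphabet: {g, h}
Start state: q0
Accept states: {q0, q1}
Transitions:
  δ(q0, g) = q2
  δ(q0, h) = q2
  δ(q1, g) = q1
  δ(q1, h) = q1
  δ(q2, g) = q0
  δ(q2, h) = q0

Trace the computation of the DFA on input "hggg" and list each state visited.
read 'h': q0 → q2
  read 'g': q2 → q0
  read 'g': q0 → q2
  read 'g': q2 → q0
q0 -> q2 -> q0 -> q2 -> q0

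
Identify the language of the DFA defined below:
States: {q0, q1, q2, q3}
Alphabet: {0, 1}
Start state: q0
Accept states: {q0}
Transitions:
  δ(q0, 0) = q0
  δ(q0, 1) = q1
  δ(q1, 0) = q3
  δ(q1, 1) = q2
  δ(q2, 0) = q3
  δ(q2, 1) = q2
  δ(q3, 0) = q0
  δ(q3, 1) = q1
Testing a few strings:
  '1' → reject
  '1000' → accept
  '11' → reject
  '10' → reject
State roles: q0=value ≡ 0 (mod 4); q1=value ≡ 1 (mod 4); q2=value ≡ 3 (mod 4); q3=value ≡ 2 (mod 4)
All binary strings representing a multiple of 4 (read in base 2; leading zeros allowed and ε counts as 0)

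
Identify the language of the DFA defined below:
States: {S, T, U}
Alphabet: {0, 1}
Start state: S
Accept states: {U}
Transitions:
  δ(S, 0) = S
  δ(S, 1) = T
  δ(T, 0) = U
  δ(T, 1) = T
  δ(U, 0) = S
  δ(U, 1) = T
Testing a few strings:
  '00' → reject
  '1010' → accept
  '000' → reject
  '11' → reject
State roles: S=no suffix match; T=one trailing 1; U=suffix is 10
All binary strings ending with 10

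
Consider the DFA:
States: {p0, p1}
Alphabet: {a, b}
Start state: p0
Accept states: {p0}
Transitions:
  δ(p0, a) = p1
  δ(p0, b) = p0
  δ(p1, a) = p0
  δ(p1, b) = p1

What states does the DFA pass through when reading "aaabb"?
read 'a': p0 → p1
  read 'a': p1 → p0
  read 'a': p0 → p1
  read 'b': p1 → p1
  read 'b': p1 → p1
p0 -> p1 -> p0 -> p1 -> p1 -> p1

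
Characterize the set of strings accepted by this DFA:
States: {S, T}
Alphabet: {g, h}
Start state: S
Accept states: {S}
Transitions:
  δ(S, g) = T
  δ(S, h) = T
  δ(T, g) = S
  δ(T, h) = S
Testing a few strings:
  'gh' → accept
  'h' → reject
  'ghh' → reject
  'g' → reject
State roles: S=even length so far; T=odd length so far
All strings over {g,h} of even length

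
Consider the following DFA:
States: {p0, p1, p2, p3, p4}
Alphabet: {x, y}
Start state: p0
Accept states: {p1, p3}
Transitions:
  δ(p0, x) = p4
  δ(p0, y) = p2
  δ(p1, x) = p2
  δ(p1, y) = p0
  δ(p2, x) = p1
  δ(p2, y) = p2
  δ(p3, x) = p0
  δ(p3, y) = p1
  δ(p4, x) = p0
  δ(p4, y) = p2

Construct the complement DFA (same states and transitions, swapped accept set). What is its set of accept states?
Complement accept states = All states \ Original accept states
= {p0, p1, p2, p3, p4} \ {p1, p3}
{p0, p2, p4}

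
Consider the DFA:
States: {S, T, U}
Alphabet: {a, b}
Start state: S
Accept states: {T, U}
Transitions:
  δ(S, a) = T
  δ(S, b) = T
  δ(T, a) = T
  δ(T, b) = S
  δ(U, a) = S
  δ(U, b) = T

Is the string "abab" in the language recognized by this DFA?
Processing string "abab":
  S --a--> T
  T --b--> S
  S --a--> T
  T --b--> S
Final state: S
Accept states: {T, U}
No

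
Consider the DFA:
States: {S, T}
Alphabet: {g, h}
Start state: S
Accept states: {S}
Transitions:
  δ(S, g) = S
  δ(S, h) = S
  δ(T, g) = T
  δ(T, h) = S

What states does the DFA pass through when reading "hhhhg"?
read 'h': S → S
  read 'h': S → S
  read 'h': S → S
  read 'h': S → S
  read 'g': S → S
S -> S -> S -> S -> S -> S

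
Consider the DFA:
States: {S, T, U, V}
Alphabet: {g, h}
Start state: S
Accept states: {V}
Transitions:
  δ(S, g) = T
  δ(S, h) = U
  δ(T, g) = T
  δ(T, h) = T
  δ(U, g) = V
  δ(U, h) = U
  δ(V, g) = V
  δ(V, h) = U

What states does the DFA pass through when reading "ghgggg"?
read 'g': S → T
  read 'h': T → T
  read 'g': T → T
  read 'g': T → T
  read 'g': T → T
  read 'g': T → T
S -> T -> T -> T -> T -> T -> T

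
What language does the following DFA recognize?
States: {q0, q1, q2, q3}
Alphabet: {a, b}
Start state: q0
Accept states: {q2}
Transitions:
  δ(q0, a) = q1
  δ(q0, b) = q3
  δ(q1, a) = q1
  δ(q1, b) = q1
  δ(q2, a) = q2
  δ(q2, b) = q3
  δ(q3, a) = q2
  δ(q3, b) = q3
Testing a few strings:
  'aaa' → reject
  'bb' → reject
  'abb' → reject
  'aab' → reject
State roles: q0=no input read; q1=started with a (dead); q2=started with b, last symbol a; q3=started with b, last symbol b
All strings over {a,b} that start with b and end with a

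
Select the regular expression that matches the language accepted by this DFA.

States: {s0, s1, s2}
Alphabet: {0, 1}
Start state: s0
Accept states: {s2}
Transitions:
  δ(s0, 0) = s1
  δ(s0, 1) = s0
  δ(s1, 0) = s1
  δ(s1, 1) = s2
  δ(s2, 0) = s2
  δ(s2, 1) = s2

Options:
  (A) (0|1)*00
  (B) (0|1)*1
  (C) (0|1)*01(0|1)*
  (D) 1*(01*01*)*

Check each option against the DFA on short strings; one disagreement eliminates an option:
  (A) (0|1)*00: on '00' the DFA goes s0 → s1 → s1 and rejects (s1 ∉ Accept), but the regex matches it → eliminate
  (B) (0|1)*1: on '1' the DFA goes s0 → s0 and rejects (s0 ∉ Accept), but the regex matches it → eliminate
  (C) (0|1)*01(0|1)*: agrees with the DFA on every string of length ≤ 6
  (D) 1*(01*01*)*: on ε the DFA stays in s0 and rejects (s0 ∉ Accept), but the regex matches it → eliminate
Only (C) is consistent with the DFA.
(C) (0|1)*01(0|1)*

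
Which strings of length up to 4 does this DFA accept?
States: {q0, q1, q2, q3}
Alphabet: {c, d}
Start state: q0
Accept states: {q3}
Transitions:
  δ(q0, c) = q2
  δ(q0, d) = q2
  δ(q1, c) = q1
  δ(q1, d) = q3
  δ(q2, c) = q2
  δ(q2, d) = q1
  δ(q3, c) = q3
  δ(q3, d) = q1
cdd, ddd, ccdd, cdcd, cddc, dcdd, ddcd, dddc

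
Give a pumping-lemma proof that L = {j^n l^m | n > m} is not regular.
Assume L is regular with pumping length p. Idea: pumping down the j-block drops the j-count to at most the l-count.
Choose s = j^(p+1) l^p ∈ L (|s| = 2p+1 ≥ p). By the pumping lemma, s = xyz with |xy| ≤ p, |y| > 0, so y = j^k with k ≥ 1. Take i = 0: xz = j^(p+1−k) l^p. Since k ≥ 1, p+1−k ≤ p, so the number of j's is no longer strictly greater than the number of l's, hence xz ∉ L.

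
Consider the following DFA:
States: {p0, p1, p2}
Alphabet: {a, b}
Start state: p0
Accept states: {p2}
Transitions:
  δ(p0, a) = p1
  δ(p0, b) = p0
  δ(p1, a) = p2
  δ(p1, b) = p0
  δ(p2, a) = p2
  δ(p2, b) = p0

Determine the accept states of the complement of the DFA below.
Complement accept states = All states \ Original accept states
= {p0, p1, p2} \ {p2}
{p0, p1}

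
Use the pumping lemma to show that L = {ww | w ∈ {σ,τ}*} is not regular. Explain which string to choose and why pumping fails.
Assume L is regular with pumping length p. Idea: pumping the leading σ-block breaks the equality of the two halves.
Choose s = σ^p τ σ^p τ ∈ L (with w = σ^p τ). |s| = 2p+2 ≥ p. By the pumping lemma, s = xyz with |xy| ≤ p, |y| > 0, so y = σ^k with k ≥ 1, in the first σ-block. Then xy²z = σ^(p+k) τ σ^p τ, of length 2p+2+k. If k is odd this length is odd, so it cannot be of the form ww. If k is even, each half has length p+1+k/2 ≤ p+k, so the first half lies entirely inside the leading σ-block and contains no τ, while the second half ends in τ; the halves differ. Either way xy²z ∉ L.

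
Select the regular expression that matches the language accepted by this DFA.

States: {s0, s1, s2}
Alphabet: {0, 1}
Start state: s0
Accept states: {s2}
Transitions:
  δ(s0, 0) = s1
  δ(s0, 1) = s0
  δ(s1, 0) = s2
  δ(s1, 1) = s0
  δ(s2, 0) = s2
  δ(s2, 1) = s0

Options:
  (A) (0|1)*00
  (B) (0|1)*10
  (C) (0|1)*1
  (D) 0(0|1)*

Check each option against the DFA on short strings; one disagreement eliminates an option:
  (A) (0|1)*00: agrees with the DFA on every string of length ≤ 6
  (B) (0|1)*10: on '00' the DFA goes s0 → s1 → s2 and accepts (s2 ∈ Accept), but the regex does not match it → eliminate
  (C) (0|1)*1: on '1' the DFA goes s0 → s0 and rejects (s0 ∉ Accept), but the regex matches it → eliminate
  (D) 0(0|1)*: on '0' the DFA goes s0 → s1 and rejects (s1 ∉ Accept), but the regex matches it → eliminate
Only (A) is consistent with the DFA.
(A) (0|1)*00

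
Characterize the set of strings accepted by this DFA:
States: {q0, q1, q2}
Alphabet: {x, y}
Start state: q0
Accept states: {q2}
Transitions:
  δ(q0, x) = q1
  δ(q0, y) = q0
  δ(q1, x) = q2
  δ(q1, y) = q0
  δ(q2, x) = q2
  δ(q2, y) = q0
Testing a few strings:
  'yyy' → reject
  'xxxx' → accept
  'xy' → reject
  'xxxy' → reject
State roles: q0=last symbol not x; q1=one trailing x; q2=two trailing x's
All strings over {x,y} ending with xx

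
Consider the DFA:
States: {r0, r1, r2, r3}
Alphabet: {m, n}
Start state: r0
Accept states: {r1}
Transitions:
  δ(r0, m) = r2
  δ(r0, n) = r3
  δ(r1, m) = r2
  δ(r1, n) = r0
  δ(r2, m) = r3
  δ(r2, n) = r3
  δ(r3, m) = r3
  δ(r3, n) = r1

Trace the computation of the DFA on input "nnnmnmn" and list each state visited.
read 'n': r0 → r3
  read 'n': r3 → r1
  read 'n': r1 → r0
  read 'm': r0 → r2
  read 'n': r2 → r3
  read 'm': r3 → r3
  read 'n': r3 → r1
r0 -> r3 -> r1 -> r0 -> r2 -> r3 -> r3 -> r1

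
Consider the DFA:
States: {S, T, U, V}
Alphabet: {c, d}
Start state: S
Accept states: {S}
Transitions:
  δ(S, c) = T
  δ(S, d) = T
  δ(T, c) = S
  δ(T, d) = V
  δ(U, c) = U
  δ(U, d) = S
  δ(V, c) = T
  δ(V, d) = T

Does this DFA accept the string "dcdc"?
Processing string "dcdc":
  S --d--> T
  T --c--> S
  S --d--> T
  T --c--> S
Final state: S
Accept states: {S}
Yes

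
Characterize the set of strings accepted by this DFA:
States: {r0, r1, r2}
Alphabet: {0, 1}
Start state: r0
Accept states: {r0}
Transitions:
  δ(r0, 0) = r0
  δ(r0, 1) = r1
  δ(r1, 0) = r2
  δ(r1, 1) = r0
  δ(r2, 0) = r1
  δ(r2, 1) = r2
Testing a few strings:
  '1100' → accept
  '010' → reject
  '0100' → reject
  '01' → reject
State roles: r0=value ≡ 0 (mod 3); r1=value ≡ 1 (mod 3); r2=value ≡ 2 (mod 3)
All binary strings representing a multiple of 3 (read in base 2; leading zeros allowed and ε counts as 0)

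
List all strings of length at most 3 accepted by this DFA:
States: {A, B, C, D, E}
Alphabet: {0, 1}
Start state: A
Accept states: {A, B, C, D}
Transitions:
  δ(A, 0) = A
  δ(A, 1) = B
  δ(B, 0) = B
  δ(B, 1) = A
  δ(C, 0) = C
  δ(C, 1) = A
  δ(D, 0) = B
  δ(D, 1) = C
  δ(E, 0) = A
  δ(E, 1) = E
ε, 0, 1, 00, 01, 10, 11, 000, 001, 010, 011, 100, 101, 110, 111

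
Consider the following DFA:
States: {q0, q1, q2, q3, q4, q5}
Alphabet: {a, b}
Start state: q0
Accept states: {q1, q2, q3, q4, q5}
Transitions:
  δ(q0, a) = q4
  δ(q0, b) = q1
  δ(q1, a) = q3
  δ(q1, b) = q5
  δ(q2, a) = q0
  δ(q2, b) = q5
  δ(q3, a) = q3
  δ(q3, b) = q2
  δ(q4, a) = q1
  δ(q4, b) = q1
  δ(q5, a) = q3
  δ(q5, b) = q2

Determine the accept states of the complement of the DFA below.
Complement accept states = All states \ Original accept states
= {q0, q1, q2, q3, q4, q5} \ {q1, q2, q3, q4, q5}
{q0}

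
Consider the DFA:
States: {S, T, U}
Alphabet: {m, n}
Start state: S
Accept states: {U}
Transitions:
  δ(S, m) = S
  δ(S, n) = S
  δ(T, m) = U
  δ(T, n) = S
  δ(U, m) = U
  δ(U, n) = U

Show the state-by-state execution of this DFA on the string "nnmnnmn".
read 'n': S → S
  read 'n': S → S
  read 'm': S → S
  read 'n': S → S
  read 'n': S → S
  read 'm': S → S
  read 'n': S → S
S -> S -> S -> S -> S -> S -> S -> S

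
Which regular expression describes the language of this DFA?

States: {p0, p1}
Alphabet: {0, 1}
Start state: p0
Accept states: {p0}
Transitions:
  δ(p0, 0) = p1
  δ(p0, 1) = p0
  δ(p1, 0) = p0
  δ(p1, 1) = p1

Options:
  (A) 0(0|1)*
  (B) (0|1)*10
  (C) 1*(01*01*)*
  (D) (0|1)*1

Check each option against the DFA on short strings; one disagreement eliminates an option:
  (A) 0(0|1)*: on ε the DFA stays in p0 and accepts (p0 ∈ Accept), but the regex does not match it → eliminate
  (B) (0|1)*10: on ε the DFA stays in p0 and accepts (p0 ∈ Accept), but the regex does not match it → eliminate
  (C) 1*(01*01*)*: agrees with the DFA on every string of length ≤ 6
  (D) (0|1)*1: on ε the DFA stays in p0 and accepts (p0 ∈ Accept), but the regex does not match it → eliminate
Only (C) is consistent with the DFA.
(C) 1*(01*01*)*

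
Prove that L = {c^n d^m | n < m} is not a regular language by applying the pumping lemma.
Assume L is regular with pumping length p. Idea: pumping up the c-block makes the c-count reach the d-count.
Choose s = c^p d^(p+1) ∈ L. By the pumping lemma, s = xyz with |xy| ≤ p, |y| > 0, so y = c^k with k ≥ 1. Then xy²z = c^(p+k) d^(p+1). Since p+k ≥ p+1, the number of c's is no longer strictly less than the number of d's, so xy²z ∉ L.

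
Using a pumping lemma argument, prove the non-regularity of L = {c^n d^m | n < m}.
Assume L is regular with pumping length p. Idea: pumping up the c-block makes the c-count reach the d-count.
Choose s = c^p d^(p+1) ∈ L. By the pumping lemma, s = xyz with |xy| ≤ p, |y| > 0, so y = c^k with k ≥ 1. Then xy²z = c^(p+k) d^(p+1). Since p+k ≥ p+1, the number of c's is no longer strictly less than the number of d's, so xy²z ∉ L.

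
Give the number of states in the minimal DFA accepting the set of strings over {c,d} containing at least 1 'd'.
By Myhill–Nerode, count the distinguishable equivalence classes: 2 classes — having seen 0, or ≥1 copies of 'd'; any two classes i < j (j ≤ 1) are distinguished by the string d^(1−j), which takes class j to 1 copy (accepted) but leaves class i below 1 (rejected).
2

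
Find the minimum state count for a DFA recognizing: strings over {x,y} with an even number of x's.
By Myhill–Nerode, count the distinguishable equivalence classes: two classes — parity of the count of x's.
2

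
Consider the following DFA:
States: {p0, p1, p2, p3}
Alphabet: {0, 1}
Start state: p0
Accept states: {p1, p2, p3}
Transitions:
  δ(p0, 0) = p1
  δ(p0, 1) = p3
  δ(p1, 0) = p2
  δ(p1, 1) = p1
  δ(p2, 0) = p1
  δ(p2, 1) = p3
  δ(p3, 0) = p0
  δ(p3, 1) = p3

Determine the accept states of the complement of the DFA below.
Complement accept states = All states \ Original accept states
= {p0, p1, p2, p3} \ {p1, p2, p3}
{p0}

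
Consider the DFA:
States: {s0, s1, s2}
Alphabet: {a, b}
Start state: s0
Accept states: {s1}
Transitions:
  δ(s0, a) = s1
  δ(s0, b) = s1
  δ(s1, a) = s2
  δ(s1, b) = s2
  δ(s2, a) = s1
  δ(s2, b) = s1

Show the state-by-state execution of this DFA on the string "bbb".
read 'b': s0 → s1
  read 'b': s1 → s2
  read 'b': s2 → s1
s0 -> s1 -> s2 -> s1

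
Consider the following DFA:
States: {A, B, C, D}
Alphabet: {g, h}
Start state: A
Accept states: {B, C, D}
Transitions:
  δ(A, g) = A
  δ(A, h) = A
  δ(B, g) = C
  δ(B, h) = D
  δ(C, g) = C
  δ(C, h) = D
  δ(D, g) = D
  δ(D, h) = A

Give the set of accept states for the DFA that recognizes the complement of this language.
Complement accept states = All states \ Original accept states
= {A, B, C, D} \ {B, C, D}
{A}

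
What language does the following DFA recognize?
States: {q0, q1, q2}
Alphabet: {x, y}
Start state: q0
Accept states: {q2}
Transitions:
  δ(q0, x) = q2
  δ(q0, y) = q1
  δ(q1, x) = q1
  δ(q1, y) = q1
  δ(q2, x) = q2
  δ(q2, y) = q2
Testing a few strings:
  'xyy' → accept
  'yx' → reject
  'xxx' → accept
  'xx' → accept
State roles: q0=no input read; q1=started with y (dead); q2=started with x
All strings over {x,y} starting with x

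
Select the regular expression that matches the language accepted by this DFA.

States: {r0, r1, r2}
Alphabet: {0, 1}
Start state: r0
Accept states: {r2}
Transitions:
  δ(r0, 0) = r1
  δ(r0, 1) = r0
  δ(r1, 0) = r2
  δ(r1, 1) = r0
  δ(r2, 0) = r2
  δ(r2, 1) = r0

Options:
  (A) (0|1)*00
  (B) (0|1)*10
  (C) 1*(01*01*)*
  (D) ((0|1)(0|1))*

Check each option against the DFA on short strings; one disagreement eliminates an option:
  (A) (0|1)*00: agrees with the DFA on every string of length ≤ 6
  (B) (0|1)*10: on '00' the DFA goes r0 → r1 → r2 and accepts (r2 ∈ Accept), but the regex does not match it → eliminate
  (C) 1*(01*01*)*: on ε the DFA stays in r0 and rejects (r0 ∉ Accept), but the regex matches it → eliminate
  (D) ((0|1)(0|1))*: on ε the DFA stays in r0 and rejects (r0 ∉ Accept), but the regex matches it → eliminate
Only (A) is consistent with the DFA.
(A) (0|1)*00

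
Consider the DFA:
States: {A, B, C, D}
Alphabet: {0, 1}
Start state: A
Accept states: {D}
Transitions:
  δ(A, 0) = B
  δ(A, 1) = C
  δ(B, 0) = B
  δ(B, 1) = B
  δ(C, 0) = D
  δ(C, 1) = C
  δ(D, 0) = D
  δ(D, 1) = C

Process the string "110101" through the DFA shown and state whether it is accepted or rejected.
Processing string "110101":
  A --1--> C
  C --1--> C
  C --0--> D
  D --1--> C
  C --0--> D
  D --1--> C
Final state: C
Accept states: {D}
No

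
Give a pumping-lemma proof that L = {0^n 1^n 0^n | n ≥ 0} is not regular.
Assume L is regular with pumping length p. Idea: pumping the first 0-block unbalances it against the other two.
Choose s = 0^p 1^p 0^p ∈ L (|s| = 3p ≥ p). By the pumping lemma, s = xyz with |xy| ≤ p, |y| > 0, so y = 0^k with k ≥ 1, inside the first 0-block. Then xy²z = 0^(p+k) 1^p 0^p. The first block has length p+k ≠ p, so the three block lengths are no longer equal and xy²z ∉ L.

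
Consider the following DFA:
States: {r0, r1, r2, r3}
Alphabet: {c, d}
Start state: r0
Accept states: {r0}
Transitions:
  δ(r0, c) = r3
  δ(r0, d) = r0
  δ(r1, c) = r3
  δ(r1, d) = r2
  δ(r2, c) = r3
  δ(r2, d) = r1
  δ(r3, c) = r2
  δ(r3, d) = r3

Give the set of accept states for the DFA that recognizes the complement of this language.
Complement accept states = All states \ Original accept states
= {r0, r1, r2, r3} \ {r0}
{r1, r2, r3}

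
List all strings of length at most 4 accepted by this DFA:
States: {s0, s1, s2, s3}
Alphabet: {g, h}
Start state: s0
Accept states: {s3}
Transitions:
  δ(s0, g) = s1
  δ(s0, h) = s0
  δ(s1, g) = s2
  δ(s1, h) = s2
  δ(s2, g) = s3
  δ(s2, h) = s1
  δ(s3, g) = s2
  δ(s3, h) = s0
ggg, ghg, hggg, hghg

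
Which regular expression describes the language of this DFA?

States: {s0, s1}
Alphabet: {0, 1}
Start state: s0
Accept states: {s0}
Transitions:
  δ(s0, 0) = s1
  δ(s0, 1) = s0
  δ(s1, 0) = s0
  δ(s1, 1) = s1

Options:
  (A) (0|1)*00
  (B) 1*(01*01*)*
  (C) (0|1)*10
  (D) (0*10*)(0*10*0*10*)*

Check each option against the DFA on short strings; one disagreement eliminates an option:
  (A) (0|1)*00: on ε the DFA stays in s0 and accepts (s0 ∈ Accept), but the regex does not match it → eliminate
  (B) 1*(01*01*)*: agrees with the DFA on every string of length ≤ 6
  (C) (0|1)*10: on ε the DFA stays in s0 and accepts (s0 ∈ Accept), but the regex does not match it → eliminate
  (D) (0*10*)(0*10*0*10*)*: on ε the DFA stays in s0 and accepts (s0 ∈ Accept), but the regex does not match it → eliminate
Only (B) is consistent with the DFA.
(B) 1*(01*01*)*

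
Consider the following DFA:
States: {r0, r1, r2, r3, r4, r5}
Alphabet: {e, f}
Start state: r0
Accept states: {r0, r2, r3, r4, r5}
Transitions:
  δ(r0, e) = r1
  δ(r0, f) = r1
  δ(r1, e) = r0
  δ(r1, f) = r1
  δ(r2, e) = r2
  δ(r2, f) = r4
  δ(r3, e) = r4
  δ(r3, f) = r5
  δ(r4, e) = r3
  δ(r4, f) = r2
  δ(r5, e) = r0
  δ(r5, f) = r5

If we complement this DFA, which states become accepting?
Complement accept states = All states \ Original accept states
= {r0, r1, r2, r3, r4, r5} \ {r0, r2, r3, r4, r5}
{r1}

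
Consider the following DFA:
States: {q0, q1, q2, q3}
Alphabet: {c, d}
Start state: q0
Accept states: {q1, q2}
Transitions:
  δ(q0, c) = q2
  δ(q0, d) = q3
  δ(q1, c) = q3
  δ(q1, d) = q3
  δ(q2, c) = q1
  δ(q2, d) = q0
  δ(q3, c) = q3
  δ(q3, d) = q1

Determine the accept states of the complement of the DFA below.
Complement accept states = All states \ Original accept states
= {q0, q1, q2, q3} \ {q1, q2}
{q0, q3}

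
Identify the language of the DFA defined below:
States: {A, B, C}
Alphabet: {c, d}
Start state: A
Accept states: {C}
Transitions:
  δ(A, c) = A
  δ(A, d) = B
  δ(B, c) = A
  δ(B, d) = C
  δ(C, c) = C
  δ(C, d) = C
Testing a few strings:
  'dddd' → accept
  'ddc' → accept
  'dd' → accept
  'dc' → reject
State roles: A=no progress toward dd; B=one trailing d; C=substring dd seen
All strings over {c,d} containing the substring dd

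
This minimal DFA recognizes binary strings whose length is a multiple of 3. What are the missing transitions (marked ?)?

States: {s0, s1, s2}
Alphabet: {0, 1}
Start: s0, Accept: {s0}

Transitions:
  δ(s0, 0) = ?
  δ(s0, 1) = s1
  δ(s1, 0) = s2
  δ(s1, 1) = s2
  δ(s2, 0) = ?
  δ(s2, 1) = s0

From the language and accept set, identify what each state tracks — s0: length ≡ 0 (mod 3); s1: length ≡ 1 (mod 3); s2: length ≡ 2 (mod 3).
Each missing δ(q, a) is the state matching the new tracked value after reading a.
δ(s0, 0) = s1; δ(s2, 0) = s0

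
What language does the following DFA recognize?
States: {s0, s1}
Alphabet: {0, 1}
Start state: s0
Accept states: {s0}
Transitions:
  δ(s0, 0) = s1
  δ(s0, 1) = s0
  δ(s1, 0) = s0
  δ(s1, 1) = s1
Testing a few strings:
  '11' → accept
  '01' → reject
  '110' → reject
  '0' → reject
State roles: s0=even number of 0's so far; s1=odd number of 0's so far
All binary strings with an even number of 0's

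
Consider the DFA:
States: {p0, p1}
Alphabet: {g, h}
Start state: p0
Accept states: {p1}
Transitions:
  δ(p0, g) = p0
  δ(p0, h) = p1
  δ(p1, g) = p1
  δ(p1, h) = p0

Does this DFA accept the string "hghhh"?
Processing string "hghhh":
  p0 --h--> p1
  p1 --g--> p1
  p1 --h--> p0
  p0 --h--> p1
  p1 --h--> p0
Final state: p0
Accept states: {p1}
No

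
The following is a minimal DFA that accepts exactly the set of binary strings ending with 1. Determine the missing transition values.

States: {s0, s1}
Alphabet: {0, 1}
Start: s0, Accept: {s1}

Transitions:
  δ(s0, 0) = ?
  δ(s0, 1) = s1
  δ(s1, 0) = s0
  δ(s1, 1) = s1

From the language and accept set, identify what each state tracks — s0: last symbol not 1; s1: last symbol is 1.
Each missing δ(q, a) is the state matching the new tracked value after reading a.
δ(s0, 0) = s0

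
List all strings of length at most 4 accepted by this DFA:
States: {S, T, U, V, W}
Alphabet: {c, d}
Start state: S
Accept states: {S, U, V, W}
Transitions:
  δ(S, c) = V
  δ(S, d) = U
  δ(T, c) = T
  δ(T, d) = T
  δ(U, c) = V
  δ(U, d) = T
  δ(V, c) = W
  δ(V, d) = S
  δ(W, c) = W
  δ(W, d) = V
ε, c, d, cc, cd, dc, ccc, ccd, cdc, cdd, dcc, dcd, cccc, cccd, ccdc, ccdd, cdcc, cdcd, cddc, dccc, dccd, dcdc, dcdd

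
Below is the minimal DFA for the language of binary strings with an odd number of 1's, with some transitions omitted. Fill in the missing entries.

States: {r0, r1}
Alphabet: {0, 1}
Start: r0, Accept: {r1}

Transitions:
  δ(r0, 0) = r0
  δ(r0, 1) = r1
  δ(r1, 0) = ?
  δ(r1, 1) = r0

From the language and accept set, identify what each state tracks — r0: even number of 1's so far; r1: odd number of 1's so far.
Each missing δ(q, a) is the state matching the new tracked value after reading a.
δ(r1, 0) = r1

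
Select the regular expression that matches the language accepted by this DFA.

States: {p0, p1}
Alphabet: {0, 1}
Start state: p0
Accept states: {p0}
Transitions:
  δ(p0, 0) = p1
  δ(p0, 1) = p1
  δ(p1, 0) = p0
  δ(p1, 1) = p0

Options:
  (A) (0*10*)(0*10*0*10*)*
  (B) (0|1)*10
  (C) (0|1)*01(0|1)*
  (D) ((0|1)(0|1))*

Check each option against the DFA on short strings; one disagreement eliminates an option:
  (A) (0*10*)(0*10*0*10*)*: on ε the DFA stays in p0 and accepts (p0 ∈ Accept), but the regex does not match it → eliminate
  (B) (0|1)*10: on ε the DFA stays in p0 and accepts (p0 ∈ Accept), but the regex does not match it → eliminate
  (C) (0|1)*01(0|1)*: on ε the DFA stays in p0 and accepts (p0 ∈ Accept), but the regex does not match it → eliminate
  (D) ((0|1)(0|1))*: agrees with the DFA on every string of length ≤ 6
Only (D) is consistent with the DFA.
(D) ((0|1)(0|1))*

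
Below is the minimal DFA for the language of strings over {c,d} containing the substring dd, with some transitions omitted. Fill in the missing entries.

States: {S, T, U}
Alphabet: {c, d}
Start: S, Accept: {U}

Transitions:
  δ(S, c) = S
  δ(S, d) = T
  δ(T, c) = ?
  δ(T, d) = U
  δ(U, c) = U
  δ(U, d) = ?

From the language and accept set, identify what each state tracks — S: no progress toward dd; T: one trailing d; U: substring dd seen.
Each missing δ(q, a) is the state matching the new tracked value after reading a.
δ(T, c) = S; δ(U, d) = U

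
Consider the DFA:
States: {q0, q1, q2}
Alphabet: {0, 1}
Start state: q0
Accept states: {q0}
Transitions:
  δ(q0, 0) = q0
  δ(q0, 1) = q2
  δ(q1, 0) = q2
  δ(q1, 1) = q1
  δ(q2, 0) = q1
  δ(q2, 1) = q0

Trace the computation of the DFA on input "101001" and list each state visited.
read '1': q0 → q2
  read '0': q2 → q1
  read '1': q1 → q1
  read '0': q1 → q2
  read '0': q2 → q1
  read '1': q1 → q1
q0 -> q2 -> q1 -> q1 -> q2 -> q1 -> q1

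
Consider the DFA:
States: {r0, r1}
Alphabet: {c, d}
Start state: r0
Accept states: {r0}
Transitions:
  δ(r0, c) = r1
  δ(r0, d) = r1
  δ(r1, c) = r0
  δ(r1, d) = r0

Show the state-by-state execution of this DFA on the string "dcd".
read 'd': r0 → r1
  read 'c': r1 → r0
  read 'd': r0 → r1
r0 -> r1 -> r0 -> r1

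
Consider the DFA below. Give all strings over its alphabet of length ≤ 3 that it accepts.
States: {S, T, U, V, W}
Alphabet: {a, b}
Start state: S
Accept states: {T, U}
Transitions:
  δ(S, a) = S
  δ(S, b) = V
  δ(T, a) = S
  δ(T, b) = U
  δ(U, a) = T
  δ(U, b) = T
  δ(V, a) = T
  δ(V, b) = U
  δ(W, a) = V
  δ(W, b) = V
ba, bb, aba, abb, bab, bba, bbb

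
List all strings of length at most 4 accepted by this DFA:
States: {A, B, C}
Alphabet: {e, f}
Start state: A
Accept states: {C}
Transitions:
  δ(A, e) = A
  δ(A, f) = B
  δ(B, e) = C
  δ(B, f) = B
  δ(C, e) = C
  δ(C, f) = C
fe, efe, fee, fef, ffe, eefe, efee, efef, effe, feee, feef, fefe, feff, ffee, ffef, fffe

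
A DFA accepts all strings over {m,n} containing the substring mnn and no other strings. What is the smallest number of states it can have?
By Myhill–Nerode, count the distinguishable equivalence classes: 4 classes — one per longest suffix of the input that is a prefix of 'mnn' (lengths 0 through 2), plus an absorbing 'already seen mnn' class.
4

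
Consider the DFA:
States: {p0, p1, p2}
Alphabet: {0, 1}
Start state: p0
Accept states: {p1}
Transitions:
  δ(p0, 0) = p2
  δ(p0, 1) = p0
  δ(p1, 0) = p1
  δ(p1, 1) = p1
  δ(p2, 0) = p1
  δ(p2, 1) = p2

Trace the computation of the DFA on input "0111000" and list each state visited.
read '0': p0 → p2
  read '1': p2 → p2
  read '1': p2 → p2
  read '1': p2 → p2
  read '0': p2 → p1
  read '0': p1 → p1
  read '0': p1 → p1
p0 -> p2 -> p2 -> p2 -> p2 -> p1 -> p1 -> p1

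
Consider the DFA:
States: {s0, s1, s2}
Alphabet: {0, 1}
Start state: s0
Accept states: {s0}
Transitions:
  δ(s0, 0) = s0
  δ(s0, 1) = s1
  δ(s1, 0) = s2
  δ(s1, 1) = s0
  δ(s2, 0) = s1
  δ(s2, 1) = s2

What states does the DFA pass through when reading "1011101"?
read '1': s0 → s1
  read '0': s1 → s2
  read '1': s2 → s2
  read '1': s2 → s2
  read '1': s2 → s2
  read '0': s2 → s1
  read '1': s1 → s0
s0 -> s1 -> s2 -> s2 -> s2 -> s2 -> s1 -> s0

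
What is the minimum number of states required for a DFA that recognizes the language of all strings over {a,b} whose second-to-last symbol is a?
By Myhill–Nerode, count the distinguishable equivalence classes: 2^2 = 4 classes — the DFA must remember the last 2 symbols read; every pair of distinct length-2 suffixes is distinguishable by some continuation.
4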